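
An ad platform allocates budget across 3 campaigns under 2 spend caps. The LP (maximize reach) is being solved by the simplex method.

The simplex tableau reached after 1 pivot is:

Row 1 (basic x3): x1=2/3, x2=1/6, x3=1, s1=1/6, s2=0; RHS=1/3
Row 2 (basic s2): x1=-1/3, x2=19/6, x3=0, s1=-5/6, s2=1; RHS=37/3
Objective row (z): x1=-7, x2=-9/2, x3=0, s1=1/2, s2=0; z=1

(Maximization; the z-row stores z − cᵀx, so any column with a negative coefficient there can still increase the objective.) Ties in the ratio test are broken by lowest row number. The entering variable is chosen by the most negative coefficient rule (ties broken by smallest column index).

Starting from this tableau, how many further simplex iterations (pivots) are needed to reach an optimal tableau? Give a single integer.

pivot: x1 in, x3 out → z = 9/2
pivot: x2 in, x1 out → z = 10
No improving column remains; optimal.

2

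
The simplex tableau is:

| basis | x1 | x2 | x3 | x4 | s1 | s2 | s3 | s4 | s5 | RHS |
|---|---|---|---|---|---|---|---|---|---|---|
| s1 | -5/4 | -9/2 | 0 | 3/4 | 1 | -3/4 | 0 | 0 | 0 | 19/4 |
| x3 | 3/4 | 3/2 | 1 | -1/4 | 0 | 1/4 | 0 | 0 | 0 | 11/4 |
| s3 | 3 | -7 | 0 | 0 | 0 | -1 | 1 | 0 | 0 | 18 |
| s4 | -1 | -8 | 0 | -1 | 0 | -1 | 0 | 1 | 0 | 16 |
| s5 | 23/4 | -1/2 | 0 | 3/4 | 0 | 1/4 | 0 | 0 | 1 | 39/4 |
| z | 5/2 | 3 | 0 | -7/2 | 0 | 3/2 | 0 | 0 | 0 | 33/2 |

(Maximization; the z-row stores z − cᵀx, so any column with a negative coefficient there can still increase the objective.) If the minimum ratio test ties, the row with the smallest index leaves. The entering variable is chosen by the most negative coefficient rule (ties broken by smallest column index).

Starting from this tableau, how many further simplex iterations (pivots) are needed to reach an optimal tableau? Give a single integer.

2

pivot: x4 in, s1 out → z = 116/3
pivot: x2 in, s5 out → z = 367/6
No improving column remains; optimal.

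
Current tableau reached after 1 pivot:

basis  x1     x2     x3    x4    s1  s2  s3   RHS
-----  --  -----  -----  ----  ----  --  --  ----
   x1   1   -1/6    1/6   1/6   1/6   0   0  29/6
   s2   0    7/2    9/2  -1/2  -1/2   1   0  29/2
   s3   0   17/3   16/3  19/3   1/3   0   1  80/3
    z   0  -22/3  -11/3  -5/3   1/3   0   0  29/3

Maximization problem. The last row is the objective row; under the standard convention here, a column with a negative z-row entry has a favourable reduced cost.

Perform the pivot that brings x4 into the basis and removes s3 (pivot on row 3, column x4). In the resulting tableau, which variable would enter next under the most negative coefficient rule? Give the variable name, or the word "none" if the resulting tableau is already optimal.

x2

Pivot element 19/3. New z-row = old z-row − (-5/3)·(row 3/(19/3)).
Updated z-row coefficients: x1: 0, x2: -111/19, x3: -43/19, x4: 0, s1: 8/19, s2: 0, s3: 5/19.
The most negative is -111/19 in column x2, so x2 would enter next.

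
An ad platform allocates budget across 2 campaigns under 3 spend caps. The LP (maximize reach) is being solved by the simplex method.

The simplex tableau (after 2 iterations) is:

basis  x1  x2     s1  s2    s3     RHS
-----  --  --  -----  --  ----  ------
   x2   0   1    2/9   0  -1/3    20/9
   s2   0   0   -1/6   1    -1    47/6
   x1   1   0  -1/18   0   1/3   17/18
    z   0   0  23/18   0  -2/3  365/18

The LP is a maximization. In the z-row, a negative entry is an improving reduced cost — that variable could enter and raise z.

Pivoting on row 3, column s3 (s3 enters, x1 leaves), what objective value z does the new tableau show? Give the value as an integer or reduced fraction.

133/6

Minimum ratio for s3: (17/18)/(1/3) = 17/6.
z changes by −(z-row coeff of s3)·ratio = −(-2/3)·(17/6) = 17/9.
New z = 365/18 + (17/9) = 133/6.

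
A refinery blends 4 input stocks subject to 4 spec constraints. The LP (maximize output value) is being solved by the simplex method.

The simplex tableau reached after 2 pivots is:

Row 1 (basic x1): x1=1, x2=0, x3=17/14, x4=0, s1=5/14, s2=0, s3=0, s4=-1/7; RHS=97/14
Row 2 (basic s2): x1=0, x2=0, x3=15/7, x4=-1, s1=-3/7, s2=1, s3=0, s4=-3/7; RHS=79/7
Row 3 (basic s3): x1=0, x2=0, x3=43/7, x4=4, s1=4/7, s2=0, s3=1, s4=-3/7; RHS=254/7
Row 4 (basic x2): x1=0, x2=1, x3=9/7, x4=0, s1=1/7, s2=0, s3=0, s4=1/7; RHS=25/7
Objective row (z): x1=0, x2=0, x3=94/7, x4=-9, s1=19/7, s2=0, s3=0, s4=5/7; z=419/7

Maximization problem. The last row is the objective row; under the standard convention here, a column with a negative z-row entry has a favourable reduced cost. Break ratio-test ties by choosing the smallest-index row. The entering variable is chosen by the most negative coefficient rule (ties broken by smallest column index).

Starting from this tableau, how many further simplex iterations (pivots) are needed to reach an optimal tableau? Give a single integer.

pivot: x4 in, s3 out → z = 283/2
pivot: s4 in, x2 out → z = 591/4
No improving column remains; optimal.

2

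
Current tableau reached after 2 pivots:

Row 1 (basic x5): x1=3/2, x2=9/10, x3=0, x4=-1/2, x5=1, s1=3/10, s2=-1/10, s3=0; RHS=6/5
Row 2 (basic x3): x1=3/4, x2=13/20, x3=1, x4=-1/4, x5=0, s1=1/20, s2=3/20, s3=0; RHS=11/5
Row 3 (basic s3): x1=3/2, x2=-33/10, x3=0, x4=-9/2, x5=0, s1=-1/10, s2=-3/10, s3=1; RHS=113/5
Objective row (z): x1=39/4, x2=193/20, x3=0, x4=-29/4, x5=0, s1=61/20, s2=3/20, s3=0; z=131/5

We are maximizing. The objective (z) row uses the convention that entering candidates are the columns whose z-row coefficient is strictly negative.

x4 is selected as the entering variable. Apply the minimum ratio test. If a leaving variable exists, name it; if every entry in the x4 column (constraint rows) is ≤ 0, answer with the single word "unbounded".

x4-column entries: row 1: -1/2, row 2: -1/4, row 3: -9/2. All ≤ 0, so x4 can increase without bound; the LP is unbounded in this direction.

unbounded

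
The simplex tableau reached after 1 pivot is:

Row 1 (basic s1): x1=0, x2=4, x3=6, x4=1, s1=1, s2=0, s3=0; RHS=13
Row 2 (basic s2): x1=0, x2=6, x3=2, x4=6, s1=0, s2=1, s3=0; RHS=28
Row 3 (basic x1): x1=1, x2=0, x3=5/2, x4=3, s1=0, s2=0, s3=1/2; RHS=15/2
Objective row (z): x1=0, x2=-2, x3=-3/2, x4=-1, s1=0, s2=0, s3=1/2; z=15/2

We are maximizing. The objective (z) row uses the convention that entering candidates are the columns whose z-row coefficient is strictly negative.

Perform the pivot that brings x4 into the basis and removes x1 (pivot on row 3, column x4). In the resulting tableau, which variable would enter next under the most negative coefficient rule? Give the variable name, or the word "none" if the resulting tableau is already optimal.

x2

Pivot element 3. New z-row = old z-row − (-1)·(row 3/3).
Updated z-row coefficients: x1: 1/3, x2: -2, x3: -2/3, x4: 0, s1: 0, s2: 0, s3: 2/3.
The most negative is -2 in column x2, so x2 would enter next.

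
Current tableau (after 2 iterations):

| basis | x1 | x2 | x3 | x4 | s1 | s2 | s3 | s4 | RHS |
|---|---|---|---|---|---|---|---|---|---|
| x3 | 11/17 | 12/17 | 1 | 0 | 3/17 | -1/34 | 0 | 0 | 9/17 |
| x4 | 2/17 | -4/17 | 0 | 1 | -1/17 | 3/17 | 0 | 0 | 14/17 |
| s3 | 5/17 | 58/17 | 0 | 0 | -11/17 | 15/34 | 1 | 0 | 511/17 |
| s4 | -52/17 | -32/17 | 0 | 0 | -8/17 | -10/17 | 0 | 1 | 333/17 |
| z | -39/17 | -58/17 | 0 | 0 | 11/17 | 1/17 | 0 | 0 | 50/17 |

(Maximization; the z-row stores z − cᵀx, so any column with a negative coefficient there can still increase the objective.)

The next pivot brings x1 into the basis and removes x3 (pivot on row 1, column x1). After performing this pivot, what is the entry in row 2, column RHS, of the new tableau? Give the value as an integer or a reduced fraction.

8/11

Pivot element is row 1, column x1: 11/17.
Normalize row 1: new (row 1, RHS) = (9/17)/(11/17) = 9/11.
row 2 ← row 2 − (2/17)·(new row 1): 14/17 − (2/17)·(9/11) = 8/11.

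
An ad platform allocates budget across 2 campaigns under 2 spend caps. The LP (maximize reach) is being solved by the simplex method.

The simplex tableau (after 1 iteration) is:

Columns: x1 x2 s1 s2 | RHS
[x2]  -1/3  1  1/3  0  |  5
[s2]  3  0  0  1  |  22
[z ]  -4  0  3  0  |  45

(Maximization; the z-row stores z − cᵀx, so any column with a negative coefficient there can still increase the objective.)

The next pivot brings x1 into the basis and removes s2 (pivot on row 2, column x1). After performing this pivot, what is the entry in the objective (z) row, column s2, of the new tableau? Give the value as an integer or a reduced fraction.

4/3

Pivot element is row 2, column x1: 3.
Normalize row 2: new (row 2, s2) = 1/3 = 1/3.
z-row ← z-row − (-4)·(new row 2): 0 − (-4)·(1/3) = 4/3.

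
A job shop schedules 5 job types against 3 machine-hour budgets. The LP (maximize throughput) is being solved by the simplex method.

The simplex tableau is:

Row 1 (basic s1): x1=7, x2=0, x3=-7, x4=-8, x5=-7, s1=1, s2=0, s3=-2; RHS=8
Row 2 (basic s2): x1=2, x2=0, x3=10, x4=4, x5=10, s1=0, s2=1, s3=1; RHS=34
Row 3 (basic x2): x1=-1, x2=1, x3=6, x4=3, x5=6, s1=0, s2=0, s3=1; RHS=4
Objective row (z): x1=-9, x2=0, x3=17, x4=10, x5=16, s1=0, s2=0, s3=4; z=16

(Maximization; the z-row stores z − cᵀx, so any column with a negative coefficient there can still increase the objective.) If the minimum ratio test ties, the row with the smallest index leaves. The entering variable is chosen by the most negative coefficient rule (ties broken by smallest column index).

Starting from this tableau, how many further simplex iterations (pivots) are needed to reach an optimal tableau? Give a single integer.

pivot: x1 in, s1 out → z = 184/7
pivot: x4 in, x2 out → z = 352/13
No improving column remains; optimal.

2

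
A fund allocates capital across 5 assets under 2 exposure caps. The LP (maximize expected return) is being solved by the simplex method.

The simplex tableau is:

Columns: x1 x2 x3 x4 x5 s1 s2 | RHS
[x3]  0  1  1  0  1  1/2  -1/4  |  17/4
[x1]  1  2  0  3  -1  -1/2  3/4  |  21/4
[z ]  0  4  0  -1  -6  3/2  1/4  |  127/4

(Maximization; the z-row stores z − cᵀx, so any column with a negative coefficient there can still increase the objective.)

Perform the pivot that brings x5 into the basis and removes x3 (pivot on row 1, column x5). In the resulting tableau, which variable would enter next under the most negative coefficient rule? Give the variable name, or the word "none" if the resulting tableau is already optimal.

Pivot element 1. New z-row = old z-row − (-6)·(row 1/1).
Updated z-row coefficients: x1: 0, x2: 10, x3: 6, x4: -1, x5: 0, s1: 9/2, s2: -5/4.
The most negative is -5/4 in column s2, so s2 would enter next.

s2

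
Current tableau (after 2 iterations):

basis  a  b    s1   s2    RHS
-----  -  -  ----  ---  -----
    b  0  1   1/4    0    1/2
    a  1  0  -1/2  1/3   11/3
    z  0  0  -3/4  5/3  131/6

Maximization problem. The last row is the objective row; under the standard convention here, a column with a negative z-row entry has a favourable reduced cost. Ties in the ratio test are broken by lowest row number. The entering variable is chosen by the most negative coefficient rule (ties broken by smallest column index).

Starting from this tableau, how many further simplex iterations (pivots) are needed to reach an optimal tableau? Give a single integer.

1

pivot: s1 in, b out → z = 70/3
No improving column remains; optimal.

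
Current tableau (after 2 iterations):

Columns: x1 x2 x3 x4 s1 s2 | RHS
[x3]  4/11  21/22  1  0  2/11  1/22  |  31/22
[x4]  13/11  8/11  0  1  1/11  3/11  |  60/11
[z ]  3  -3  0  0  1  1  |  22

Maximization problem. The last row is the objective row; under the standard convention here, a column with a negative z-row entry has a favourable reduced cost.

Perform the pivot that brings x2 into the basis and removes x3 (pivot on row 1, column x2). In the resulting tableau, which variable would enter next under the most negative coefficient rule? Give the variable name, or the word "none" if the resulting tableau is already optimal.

none

Pivot element 21/22. New z-row = old z-row − (-3)·(row 1/(21/22)).
Updated z-row coefficients: x1: 29/7, x2: 0, x3: 22/7, x4: 0, s1: 11/7, s2: 8/7.
No coefficient is strictly negative; the tableau after this pivot is optimal.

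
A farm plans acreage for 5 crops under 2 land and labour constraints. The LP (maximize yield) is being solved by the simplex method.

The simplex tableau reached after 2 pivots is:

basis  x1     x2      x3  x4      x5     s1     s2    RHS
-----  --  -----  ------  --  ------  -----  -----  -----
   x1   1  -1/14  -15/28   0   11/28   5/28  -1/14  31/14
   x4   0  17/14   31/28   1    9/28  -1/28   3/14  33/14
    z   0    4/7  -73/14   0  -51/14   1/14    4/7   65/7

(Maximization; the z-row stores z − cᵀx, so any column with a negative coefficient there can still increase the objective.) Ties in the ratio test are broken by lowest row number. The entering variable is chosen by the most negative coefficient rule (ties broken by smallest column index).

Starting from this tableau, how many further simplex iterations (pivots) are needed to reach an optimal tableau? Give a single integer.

pivot: x3 in, x4 out → z = 632/31
pivot: x5 in, x1 out → z = 568/17
No improving column remains; optimal.

2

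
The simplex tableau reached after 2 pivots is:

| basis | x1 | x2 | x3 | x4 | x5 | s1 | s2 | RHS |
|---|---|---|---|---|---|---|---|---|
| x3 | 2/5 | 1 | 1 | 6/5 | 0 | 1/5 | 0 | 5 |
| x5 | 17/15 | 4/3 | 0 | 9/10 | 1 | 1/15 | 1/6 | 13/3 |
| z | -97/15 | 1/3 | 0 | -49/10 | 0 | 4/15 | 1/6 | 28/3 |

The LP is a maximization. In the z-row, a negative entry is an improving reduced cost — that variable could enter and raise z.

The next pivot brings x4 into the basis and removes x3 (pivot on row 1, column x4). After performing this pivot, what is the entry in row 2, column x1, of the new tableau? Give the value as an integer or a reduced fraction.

5/6

Pivot element is row 1, column x4: 6/5.
Normalize row 1: new (row 1, x1) = (2/5)/(6/5) = 1/3.
row 2 ← row 2 − (9/10)·(new row 1): 17/15 − (9/10)·(1/3) = 5/6.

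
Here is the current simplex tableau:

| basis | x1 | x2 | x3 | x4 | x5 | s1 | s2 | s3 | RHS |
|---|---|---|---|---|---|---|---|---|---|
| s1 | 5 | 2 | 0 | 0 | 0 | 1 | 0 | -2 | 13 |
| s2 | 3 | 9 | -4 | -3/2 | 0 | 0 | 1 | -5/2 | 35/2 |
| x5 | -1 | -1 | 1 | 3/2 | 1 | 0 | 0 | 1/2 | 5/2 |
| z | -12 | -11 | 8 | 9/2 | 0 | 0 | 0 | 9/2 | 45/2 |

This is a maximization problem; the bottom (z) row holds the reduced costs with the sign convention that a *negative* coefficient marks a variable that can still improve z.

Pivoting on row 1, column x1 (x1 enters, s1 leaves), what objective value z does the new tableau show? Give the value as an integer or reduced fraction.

Minimum ratio for x1: 13/5 = 13/5.
z changes by −(z-row coeff of x1)·ratio = −(-12)·(13/5) = 156/5.
New z = 45/2 + (156/5) = 537/10.

537/10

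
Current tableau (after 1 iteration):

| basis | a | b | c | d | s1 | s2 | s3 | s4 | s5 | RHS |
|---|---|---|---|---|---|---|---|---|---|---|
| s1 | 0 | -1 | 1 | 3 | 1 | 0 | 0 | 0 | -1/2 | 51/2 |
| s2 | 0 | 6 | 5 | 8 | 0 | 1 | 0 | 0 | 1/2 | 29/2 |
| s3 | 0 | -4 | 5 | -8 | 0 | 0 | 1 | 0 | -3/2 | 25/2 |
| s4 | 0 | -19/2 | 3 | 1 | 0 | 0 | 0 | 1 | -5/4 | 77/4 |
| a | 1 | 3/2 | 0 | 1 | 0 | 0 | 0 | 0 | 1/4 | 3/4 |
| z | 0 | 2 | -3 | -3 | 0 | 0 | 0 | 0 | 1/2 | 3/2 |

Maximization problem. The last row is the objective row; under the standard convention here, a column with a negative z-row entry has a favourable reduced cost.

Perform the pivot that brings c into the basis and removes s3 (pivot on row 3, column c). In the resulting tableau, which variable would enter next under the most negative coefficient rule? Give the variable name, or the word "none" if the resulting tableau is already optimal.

Pivot element 5. New z-row = old z-row − (-3)·(row 3/5).
Updated z-row coefficients: a: 0, b: -2/5, c: 0, d: -39/5, s1: 0, s2: 0, s3: 3/5, s4: 0, s5: -2/5.
The most negative is -39/5 in column d, so d would enter next.

d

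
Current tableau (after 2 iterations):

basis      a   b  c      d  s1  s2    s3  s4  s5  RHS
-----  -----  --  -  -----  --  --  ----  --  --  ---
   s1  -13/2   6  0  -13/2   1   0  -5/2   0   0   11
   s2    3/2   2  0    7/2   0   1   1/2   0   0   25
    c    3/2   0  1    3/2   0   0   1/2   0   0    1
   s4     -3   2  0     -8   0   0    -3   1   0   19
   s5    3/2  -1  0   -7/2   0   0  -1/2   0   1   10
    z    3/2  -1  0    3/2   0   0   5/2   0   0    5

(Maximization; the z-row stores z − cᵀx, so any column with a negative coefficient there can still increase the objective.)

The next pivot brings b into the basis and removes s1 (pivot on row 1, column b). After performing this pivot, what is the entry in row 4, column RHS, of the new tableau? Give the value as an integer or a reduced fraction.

Pivot element is row 1, column b: 6.
Normalize row 1: new (row 1, RHS) = 11/6 = 11/6.
row 4 ← row 4 − 2·(new row 1): 19 − 2·(11/6) = 46/3.

46/3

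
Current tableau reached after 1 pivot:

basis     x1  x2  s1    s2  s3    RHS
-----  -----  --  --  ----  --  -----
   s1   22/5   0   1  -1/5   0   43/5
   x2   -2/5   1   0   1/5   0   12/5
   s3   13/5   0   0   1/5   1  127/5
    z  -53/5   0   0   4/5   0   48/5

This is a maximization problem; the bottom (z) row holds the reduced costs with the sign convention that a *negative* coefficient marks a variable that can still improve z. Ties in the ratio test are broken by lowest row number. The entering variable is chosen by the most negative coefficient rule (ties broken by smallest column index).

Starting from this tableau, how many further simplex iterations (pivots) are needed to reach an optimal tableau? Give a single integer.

1

pivot: x1 in, s1 out → z = 667/22
No improving column remains; optimal.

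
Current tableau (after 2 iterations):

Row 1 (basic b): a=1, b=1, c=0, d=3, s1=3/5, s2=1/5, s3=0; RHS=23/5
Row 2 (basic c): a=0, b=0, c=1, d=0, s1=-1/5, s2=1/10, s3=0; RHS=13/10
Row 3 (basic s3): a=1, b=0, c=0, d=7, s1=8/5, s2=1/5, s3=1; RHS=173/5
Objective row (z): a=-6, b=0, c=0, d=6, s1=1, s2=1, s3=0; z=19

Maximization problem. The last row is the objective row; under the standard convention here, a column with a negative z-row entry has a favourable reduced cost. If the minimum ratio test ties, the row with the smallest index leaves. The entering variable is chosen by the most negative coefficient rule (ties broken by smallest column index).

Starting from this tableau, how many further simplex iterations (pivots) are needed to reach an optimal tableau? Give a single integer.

1

pivot: a in, b out → z = 233/5
No improving column remains; optimal.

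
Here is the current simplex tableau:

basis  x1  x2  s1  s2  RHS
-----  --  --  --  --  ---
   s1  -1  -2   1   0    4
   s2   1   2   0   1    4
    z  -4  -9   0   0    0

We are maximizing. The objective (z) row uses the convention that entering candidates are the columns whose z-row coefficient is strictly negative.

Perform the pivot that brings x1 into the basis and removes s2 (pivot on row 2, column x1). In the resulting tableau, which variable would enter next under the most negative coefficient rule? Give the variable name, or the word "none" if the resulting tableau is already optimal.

x2

Pivot element 1. New z-row = old z-row − (-4)·(row 2/1).
Updated z-row coefficients: x1: 0, x2: -1, s1: 0, s2: 4.
The most negative is -1 in column x2, so x2 would enter next.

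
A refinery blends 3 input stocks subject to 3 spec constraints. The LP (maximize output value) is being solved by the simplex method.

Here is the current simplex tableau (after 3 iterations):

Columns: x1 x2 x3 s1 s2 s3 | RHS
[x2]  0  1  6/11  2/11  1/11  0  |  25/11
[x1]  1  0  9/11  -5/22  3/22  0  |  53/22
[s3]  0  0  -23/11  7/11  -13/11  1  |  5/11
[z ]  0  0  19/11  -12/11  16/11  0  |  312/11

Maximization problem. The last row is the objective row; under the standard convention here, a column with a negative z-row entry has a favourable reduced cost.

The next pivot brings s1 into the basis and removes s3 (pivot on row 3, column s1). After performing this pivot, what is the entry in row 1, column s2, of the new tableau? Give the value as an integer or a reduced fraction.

Pivot element is row 3, column s1: 7/11.
Normalize row 3: new (row 3, s2) = (-13/11)/(7/11) = -13/7.
row 1 ← row 1 − (2/11)·(new row 3): 1/11 − (2/11)·(-13/7) = 3/7.

3/7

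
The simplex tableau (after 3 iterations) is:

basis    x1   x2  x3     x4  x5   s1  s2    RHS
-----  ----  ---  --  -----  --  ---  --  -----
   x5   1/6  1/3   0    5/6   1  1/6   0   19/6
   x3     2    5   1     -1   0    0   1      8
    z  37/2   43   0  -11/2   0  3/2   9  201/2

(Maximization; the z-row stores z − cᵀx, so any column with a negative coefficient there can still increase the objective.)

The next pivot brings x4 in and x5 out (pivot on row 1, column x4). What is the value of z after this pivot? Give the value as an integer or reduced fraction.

Minimum ratio for x4: (19/6)/(5/6) = 19/5.
z changes by −(z-row coeff of x4)·ratio = −(-11/2)·(19/5) = 209/10.
New z = 201/2 + (209/10) = 607/5.

607/5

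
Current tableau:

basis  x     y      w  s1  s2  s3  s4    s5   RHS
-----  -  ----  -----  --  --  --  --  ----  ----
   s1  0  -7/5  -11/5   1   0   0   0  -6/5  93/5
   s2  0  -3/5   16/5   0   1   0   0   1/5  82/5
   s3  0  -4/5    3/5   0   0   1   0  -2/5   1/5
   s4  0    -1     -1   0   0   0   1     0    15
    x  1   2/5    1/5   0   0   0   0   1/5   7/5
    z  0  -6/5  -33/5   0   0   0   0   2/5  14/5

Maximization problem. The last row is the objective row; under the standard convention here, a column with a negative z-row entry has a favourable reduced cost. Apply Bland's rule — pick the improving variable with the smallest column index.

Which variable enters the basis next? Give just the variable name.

y

Objective-row coefficients: x: 0, y: -6/5, w: -33/5, s1: 0, s2: 0, s3: 0, s4: 0, s5: 2/5.
Improving columns: y, w. Bland's rule picks the smallest column index → y.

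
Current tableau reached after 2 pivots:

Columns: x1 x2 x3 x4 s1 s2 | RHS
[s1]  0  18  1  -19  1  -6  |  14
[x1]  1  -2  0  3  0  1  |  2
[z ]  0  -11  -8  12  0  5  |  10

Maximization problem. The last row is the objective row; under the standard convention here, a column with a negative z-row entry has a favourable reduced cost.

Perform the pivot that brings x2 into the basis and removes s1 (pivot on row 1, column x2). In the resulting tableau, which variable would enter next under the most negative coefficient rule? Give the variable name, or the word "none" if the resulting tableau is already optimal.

x3

Pivot element 18. New z-row = old z-row − (-11)·(row 1/18).
Updated z-row coefficients: x1: 0, x2: 0, x3: -133/18, x4: 7/18, s1: 11/18, s2: 4/3.
The most negative is -133/18 in column x3, so x3 would enter next.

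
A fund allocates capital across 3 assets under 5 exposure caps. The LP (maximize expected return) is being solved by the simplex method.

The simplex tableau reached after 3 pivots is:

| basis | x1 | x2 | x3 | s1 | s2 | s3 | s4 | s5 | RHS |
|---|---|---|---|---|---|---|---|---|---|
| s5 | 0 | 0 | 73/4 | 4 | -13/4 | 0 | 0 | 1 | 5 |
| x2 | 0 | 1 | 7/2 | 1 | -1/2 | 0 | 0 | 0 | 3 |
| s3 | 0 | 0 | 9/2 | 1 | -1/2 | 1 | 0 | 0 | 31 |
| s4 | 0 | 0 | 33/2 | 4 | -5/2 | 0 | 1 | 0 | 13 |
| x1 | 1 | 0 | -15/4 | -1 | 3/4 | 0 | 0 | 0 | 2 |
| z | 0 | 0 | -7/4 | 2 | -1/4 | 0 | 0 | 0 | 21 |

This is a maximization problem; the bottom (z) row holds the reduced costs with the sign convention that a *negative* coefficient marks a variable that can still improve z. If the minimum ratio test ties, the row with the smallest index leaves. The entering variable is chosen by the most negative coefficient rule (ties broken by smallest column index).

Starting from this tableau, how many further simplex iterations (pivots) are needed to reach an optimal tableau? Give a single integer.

3

pivot: x3 in, s5 out → z = 1568/73
pivot: s2 in, x2 out → z = 277/9
pivot: s5 in, x1 out → z = 104/3
No improving column remains; optimal.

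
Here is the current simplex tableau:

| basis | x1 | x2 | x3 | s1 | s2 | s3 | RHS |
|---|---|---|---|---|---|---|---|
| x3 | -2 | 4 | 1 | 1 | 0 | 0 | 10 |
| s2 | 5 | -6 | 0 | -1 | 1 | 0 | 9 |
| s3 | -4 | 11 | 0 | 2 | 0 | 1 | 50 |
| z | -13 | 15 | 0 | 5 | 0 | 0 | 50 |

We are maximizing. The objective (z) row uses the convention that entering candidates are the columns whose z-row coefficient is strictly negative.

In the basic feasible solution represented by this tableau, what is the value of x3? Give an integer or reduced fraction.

10

x3 is basic (row 1); its value is the RHS of that row: 10.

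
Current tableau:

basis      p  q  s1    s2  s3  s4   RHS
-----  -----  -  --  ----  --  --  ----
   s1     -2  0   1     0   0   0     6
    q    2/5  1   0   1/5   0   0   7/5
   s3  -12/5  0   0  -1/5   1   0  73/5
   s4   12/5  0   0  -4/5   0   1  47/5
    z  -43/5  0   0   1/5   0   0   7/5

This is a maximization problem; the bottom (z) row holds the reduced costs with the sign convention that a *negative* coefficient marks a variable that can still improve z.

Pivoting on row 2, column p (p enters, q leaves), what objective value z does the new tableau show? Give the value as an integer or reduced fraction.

63/2

Minimum ratio for p: (7/5)/(2/5) = 7/2.
z changes by −(z-row coeff of p)·ratio = −(-43/5)·(7/2) = 301/10.
New z = 7/5 + (301/10) = 63/2.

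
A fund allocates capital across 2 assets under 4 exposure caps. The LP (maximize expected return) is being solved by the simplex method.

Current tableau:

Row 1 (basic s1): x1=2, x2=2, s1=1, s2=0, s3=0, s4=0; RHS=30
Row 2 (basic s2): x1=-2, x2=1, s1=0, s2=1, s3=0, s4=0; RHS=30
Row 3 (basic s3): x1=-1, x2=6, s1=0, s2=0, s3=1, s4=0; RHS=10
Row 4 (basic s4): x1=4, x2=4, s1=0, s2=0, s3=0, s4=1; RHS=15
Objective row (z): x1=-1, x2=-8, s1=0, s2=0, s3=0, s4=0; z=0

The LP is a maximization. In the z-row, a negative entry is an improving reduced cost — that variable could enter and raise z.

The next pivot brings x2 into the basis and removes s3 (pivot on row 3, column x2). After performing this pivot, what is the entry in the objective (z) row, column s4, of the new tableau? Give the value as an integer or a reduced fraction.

0

Pivot element is row 3, column x2: 6.
Normalize row 3: new (row 3, s4) = 0/6 = 0.
z-row ← z-row − (-8)·(new row 3): 0 − (-8)·0 = 0.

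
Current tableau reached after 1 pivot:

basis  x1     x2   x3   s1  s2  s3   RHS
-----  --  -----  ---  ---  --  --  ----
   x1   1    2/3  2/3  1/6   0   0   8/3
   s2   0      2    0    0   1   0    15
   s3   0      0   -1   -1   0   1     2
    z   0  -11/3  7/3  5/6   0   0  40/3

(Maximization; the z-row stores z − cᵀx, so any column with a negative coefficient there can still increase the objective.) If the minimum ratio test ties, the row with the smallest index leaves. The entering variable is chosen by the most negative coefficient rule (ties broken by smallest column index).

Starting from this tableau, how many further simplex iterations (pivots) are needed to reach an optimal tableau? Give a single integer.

1

pivot: x2 in, x1 out → z = 28
No improving column remains; optimal.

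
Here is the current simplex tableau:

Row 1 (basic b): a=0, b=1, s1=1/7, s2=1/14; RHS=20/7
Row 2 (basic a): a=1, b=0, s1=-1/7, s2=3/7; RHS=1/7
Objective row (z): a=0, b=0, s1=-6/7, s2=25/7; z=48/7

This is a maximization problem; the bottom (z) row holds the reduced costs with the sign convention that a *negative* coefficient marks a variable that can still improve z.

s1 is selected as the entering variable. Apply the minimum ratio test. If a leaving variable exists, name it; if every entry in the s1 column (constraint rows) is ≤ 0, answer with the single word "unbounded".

b

Ratios: row 1 (b): (20/7)/(1/7) = 20; row 2 (a): entry -1/7 ≤ 0, skip.
Minimum ratio is in the b row, so b leaves.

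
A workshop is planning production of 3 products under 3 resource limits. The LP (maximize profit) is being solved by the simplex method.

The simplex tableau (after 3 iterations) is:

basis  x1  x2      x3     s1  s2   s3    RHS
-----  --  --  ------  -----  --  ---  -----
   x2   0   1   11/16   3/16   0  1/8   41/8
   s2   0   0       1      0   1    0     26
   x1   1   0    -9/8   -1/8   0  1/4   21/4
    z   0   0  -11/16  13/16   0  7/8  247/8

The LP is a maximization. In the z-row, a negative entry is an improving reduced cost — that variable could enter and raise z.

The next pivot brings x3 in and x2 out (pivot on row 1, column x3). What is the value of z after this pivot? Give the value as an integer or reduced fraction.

Minimum ratio for x3: (41/8)/(11/16) = 82/11.
z changes by −(z-row coeff of x3)·ratio = −(-11/16)·(82/11) = 41/8.
New z = 247/8 + (41/8) = 36.

36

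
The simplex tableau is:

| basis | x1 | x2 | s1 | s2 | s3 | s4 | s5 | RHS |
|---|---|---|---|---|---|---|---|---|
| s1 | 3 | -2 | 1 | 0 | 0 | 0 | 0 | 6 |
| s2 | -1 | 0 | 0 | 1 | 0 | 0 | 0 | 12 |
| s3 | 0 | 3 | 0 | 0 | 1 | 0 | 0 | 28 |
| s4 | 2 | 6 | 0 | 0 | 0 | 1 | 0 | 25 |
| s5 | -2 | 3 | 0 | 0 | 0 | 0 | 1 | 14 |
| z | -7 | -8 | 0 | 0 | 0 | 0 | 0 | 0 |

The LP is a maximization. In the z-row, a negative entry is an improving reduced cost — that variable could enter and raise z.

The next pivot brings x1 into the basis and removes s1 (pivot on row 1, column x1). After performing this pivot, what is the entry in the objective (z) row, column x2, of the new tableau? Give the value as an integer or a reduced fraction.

Pivot element is row 1, column x1: 3.
Normalize row 1: new (row 1, x2) = (-2)/3 = -2/3.
z-row ← z-row − (-7)·(new row 1): -8 − (-7)·(-2/3) = -38/3.

-38/3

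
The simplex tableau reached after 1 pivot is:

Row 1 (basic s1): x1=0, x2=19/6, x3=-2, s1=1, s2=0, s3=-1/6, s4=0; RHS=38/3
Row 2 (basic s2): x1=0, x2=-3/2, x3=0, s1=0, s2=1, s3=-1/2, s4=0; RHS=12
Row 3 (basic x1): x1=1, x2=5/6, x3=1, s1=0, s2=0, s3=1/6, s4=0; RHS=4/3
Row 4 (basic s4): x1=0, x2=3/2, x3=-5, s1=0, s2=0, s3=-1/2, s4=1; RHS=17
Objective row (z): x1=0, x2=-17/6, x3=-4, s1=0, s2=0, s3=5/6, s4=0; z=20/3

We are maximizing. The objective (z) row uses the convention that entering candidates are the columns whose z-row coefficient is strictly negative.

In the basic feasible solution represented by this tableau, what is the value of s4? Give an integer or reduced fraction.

s4 is basic (row 4); its value is the RHS of that row: 17.

17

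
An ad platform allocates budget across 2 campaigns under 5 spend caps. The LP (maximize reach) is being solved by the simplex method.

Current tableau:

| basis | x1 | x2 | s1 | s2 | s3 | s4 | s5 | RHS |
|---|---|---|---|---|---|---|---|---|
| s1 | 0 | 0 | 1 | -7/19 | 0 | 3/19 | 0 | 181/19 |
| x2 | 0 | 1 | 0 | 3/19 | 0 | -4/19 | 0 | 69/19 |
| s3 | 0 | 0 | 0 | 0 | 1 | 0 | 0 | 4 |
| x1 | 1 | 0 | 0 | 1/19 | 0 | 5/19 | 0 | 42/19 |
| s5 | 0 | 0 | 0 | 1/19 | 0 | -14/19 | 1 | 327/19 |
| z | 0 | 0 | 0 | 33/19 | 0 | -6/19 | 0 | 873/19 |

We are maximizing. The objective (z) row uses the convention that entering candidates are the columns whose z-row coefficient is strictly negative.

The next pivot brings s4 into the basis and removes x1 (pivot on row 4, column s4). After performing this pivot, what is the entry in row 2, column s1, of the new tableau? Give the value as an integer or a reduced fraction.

0

Pivot element is row 4, column s4: 5/19.
Normalize row 4: new (row 4, s1) = 0/(5/19) = 0.
row 2 ← row 2 − (-4/19)·(new row 4): 0 − (-4/19)·0 = 0.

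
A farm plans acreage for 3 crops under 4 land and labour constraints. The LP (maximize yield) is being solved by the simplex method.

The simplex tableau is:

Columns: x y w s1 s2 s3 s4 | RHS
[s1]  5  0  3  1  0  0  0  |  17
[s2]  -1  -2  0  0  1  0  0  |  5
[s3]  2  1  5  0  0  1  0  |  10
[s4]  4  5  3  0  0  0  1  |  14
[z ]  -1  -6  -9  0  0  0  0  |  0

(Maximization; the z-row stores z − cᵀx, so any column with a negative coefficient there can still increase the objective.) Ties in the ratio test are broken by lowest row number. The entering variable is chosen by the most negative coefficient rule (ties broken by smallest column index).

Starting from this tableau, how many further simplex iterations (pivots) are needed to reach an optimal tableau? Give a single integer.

pivot: w in, s3 out → z = 18
pivot: y in, s4 out → z = 282/11
No improving column remains; optimal.

2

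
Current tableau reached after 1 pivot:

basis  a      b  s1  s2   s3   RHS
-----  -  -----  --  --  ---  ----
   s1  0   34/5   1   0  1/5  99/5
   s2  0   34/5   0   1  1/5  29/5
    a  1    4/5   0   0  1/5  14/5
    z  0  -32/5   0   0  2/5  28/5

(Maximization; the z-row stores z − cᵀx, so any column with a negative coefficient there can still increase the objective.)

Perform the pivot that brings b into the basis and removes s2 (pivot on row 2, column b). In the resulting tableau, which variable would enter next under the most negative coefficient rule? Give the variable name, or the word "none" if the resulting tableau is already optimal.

none

Pivot element 34/5. New z-row = old z-row − (-32/5)·(row 2/(34/5)).
Updated z-row coefficients: a: 0, b: 0, s1: 0, s2: 16/17, s3: 10/17.
No coefficient is strictly negative; the tableau after this pivot is optimal.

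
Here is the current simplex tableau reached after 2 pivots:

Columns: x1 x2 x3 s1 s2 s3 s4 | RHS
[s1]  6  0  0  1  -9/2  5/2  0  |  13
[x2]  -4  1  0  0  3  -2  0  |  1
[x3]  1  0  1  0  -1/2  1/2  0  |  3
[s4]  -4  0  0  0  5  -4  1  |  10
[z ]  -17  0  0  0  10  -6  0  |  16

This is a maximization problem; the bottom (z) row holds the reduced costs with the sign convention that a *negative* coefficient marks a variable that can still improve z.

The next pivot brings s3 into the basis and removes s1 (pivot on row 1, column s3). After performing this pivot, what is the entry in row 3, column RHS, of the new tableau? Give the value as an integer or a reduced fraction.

2/5

Pivot element is row 1, column s3: 5/2.
Normalize row 1: new (row 1, RHS) = 13/(5/2) = 26/5.
row 3 ← row 3 − (1/2)·(new row 1): 3 − (1/2)·(26/5) = 2/5.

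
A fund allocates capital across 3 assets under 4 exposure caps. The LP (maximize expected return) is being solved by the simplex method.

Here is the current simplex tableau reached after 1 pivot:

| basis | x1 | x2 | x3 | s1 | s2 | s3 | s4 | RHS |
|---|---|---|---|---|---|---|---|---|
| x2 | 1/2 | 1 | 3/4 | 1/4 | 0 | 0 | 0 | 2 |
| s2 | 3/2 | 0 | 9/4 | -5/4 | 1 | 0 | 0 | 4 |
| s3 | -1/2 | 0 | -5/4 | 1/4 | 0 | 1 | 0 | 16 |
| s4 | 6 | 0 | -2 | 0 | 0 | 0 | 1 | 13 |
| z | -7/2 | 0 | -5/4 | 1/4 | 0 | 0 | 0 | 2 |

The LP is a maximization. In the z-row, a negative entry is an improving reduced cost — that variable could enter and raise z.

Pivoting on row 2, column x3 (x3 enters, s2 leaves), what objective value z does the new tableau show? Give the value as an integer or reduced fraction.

Minimum ratio for x3: 4/(9/4) = 16/9.
z changes by −(z-row coeff of x3)·ratio = −(-5/4)·(16/9) = 20/9.
New z = 2 + (20/9) = 38/9.

38/9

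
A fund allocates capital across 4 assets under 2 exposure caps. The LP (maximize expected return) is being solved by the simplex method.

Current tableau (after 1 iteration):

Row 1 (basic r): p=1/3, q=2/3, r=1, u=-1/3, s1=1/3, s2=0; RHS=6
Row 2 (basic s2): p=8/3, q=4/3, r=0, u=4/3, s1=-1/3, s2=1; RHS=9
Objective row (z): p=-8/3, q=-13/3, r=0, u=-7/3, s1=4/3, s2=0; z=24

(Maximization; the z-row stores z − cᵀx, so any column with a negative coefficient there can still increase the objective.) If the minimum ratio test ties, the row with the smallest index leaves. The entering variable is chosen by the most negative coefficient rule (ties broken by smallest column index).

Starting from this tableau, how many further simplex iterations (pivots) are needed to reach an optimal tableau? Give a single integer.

pivot: q in, s2 out → z = 213/4
No improving column remains; optimal.

1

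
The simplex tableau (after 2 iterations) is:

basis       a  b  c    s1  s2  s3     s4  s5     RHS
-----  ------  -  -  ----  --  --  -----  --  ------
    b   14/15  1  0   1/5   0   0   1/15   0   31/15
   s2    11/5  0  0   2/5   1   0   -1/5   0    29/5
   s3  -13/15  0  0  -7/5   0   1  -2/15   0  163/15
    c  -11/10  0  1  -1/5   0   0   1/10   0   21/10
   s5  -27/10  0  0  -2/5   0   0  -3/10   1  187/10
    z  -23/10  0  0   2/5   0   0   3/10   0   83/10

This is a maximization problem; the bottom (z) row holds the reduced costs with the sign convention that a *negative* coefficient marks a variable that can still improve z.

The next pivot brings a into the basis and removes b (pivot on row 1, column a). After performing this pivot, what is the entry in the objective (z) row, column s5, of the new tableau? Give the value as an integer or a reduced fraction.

0

Pivot element is row 1, column a: 14/15.
Normalize row 1: new (row 1, s5) = 0/(14/15) = 0.
z-row ← z-row − (-23/10)·(new row 1): 0 − (-23/10)·0 = 0.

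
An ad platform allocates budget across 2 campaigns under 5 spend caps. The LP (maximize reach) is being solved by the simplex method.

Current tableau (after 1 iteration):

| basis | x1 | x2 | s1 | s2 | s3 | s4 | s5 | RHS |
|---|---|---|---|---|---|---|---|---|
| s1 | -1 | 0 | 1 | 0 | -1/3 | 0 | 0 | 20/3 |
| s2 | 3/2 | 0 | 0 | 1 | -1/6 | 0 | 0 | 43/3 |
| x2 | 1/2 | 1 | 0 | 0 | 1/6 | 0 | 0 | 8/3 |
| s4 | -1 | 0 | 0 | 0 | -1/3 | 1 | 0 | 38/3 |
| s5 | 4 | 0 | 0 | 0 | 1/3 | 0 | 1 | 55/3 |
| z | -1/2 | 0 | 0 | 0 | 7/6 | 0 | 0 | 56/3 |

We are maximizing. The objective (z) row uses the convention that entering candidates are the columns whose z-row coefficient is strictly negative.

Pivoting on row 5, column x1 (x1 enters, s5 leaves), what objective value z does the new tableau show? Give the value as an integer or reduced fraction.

Minimum ratio for x1: (55/3)/4 = 55/12.
z changes by −(z-row coeff of x1)·ratio = −(-1/2)·(55/12) = 55/24.
New z = 56/3 + (55/24) = 503/24.

503/24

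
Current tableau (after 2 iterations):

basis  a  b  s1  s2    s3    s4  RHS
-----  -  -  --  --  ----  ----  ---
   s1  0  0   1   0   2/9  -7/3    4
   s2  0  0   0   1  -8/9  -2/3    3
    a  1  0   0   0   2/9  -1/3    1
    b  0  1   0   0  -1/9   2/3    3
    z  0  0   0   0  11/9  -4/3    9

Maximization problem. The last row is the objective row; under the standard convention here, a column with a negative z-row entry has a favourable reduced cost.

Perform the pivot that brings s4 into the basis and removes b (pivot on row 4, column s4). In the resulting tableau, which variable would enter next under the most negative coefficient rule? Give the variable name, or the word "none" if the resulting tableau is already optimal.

none

Pivot element 2/3. New z-row = old z-row − (-4/3)·(row 4/(2/3)).
Updated z-row coefficients: a: 0, b: 2, s1: 0, s2: 0, s3: 1, s4: 0.
No coefficient is strictly negative; the tableau after this pivot is optimal.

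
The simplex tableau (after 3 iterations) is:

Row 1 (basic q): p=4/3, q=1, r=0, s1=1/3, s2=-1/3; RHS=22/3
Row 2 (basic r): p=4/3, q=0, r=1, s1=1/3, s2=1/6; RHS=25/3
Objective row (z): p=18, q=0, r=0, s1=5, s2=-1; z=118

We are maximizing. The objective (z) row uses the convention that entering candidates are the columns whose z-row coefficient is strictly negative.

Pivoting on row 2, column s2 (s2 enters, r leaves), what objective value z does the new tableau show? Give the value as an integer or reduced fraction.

Minimum ratio for s2: (25/3)/(1/6) = 50.
z changes by −(z-row coeff of s2)·ratio = −(-1)·50 = 50.
New z = 118 + 50 = 168.

168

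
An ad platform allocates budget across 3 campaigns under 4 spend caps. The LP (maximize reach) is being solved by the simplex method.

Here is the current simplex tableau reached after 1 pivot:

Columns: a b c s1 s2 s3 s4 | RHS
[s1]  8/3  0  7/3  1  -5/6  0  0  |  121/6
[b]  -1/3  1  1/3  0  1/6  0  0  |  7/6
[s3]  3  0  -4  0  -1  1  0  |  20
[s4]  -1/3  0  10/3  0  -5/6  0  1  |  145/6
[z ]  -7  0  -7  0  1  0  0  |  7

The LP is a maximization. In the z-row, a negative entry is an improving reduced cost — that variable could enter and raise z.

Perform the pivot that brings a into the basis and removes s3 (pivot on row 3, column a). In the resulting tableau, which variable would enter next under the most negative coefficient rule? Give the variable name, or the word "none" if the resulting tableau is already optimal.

c

Pivot element 3. New z-row = old z-row − (-7)·(row 3/3).
Updated z-row coefficients: a: 0, b: 0, c: -49/3, s1: 0, s2: -4/3, s3: 7/3, s4: 0.
The most negative is -49/3 in column c, so c would enter next.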